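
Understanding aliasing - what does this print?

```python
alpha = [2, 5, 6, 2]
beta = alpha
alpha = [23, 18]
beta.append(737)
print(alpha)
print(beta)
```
[23, 18]
[2, 5, 6, 2, 737]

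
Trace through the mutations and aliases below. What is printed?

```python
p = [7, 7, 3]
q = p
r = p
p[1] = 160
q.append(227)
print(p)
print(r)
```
[7, 160, 3, 227]
[7, 160, 3, 227]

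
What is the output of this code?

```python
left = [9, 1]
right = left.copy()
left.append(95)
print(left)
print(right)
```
[9, 1, 95]
[9, 1]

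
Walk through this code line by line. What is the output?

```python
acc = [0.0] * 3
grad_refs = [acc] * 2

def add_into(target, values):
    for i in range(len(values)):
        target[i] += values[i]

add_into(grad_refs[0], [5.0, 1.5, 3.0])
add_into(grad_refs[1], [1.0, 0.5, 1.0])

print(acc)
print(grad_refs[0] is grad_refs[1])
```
[6.0, 2.0, 4.0]
True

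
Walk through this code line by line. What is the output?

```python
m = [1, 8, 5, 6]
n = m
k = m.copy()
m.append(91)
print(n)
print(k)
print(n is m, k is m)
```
[1, 8, 5, 6, 91]
[1, 8, 5, 6]
True False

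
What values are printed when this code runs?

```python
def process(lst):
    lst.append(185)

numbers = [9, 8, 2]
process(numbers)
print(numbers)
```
[9, 8, 2, 185]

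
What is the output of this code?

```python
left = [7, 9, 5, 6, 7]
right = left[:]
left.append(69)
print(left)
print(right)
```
[7, 9, 5, 6, 7, 69]
[7, 9, 5, 6, 7]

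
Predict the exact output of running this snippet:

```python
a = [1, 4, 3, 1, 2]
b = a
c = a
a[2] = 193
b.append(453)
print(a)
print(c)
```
[1, 4, 193, 1, 2, 453]
[1, 4, 193, 1, 2, 453]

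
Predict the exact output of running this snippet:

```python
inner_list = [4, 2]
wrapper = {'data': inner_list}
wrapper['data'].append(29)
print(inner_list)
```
[4, 2, 29]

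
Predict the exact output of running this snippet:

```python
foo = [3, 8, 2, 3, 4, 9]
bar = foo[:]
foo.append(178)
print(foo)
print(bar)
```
[3, 8, 2, 3, 4, 9, 178]
[3, 8, 2, 3, 4, 9]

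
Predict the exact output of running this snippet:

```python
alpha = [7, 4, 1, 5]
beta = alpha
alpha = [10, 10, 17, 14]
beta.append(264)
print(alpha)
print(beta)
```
[10, 10, 17, 14]
[7, 4, 1, 5, 264]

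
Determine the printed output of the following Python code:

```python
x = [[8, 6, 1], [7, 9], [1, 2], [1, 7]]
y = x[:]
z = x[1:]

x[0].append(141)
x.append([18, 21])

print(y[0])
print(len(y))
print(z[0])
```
[8, 6, 1, 141]
4
[7, 9]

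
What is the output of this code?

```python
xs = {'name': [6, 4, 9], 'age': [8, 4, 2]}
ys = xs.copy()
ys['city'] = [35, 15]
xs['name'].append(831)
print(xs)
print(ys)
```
{'name': [6, 4, 9, 831], 'age': [8, 4, 2]}
{'name': [6, 4, 9, 831], 'age': [8, 4, 2], 'city': [35, 15]}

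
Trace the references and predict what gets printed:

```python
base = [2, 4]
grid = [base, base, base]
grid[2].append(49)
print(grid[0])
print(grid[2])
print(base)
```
[2, 4, 49]
[2, 4, 49]
[2, 4, 49]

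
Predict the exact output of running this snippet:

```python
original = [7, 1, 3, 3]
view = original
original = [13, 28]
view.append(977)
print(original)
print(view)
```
[13, 28]
[7, 1, 3, 3, 977]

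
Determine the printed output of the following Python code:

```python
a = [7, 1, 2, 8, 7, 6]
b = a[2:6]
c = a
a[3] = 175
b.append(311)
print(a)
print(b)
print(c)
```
[7, 1, 2, 175, 7, 6]
[2, 8, 7, 6, 311]
[7, 1, 2, 175, 7, 6]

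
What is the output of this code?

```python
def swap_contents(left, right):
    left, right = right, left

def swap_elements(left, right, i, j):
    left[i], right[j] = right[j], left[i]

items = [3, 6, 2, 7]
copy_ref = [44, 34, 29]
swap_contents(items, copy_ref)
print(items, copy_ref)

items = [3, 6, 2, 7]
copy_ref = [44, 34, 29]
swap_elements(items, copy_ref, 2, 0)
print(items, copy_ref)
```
[3, 6, 2, 7] [44, 34, 29]
[3, 6, 44, 7] [2, 34, 29]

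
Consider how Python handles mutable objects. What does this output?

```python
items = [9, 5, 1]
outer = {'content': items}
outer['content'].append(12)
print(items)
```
[9, 5, 1, 12]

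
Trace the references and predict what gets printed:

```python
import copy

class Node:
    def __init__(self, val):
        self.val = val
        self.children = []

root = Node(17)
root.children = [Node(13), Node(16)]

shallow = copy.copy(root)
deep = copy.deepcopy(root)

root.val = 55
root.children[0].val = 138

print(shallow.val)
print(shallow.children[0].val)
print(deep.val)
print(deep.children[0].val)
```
17
138
17
13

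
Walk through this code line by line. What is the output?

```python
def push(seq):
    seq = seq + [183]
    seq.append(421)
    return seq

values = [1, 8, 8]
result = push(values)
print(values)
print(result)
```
[1, 8, 8]
[1, 8, 8, 183, 421]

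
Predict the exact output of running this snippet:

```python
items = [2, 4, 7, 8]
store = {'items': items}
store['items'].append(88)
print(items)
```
[2, 4, 7, 8, 88]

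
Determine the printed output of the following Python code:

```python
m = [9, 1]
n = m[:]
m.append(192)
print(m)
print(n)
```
[9, 1, 192]
[9, 1]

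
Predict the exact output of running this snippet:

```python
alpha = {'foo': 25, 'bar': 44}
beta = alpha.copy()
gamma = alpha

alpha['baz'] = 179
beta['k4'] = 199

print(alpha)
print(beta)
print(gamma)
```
{'foo': 25, 'bar': 44, 'baz': 179}
{'foo': 25, 'bar': 44, 'k4': 199}
{'foo': 25, 'bar': 44, 'baz': 179}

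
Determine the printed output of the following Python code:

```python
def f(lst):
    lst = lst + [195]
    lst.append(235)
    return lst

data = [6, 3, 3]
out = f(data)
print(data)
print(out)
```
[6, 3, 3]
[6, 3, 3, 195, 235]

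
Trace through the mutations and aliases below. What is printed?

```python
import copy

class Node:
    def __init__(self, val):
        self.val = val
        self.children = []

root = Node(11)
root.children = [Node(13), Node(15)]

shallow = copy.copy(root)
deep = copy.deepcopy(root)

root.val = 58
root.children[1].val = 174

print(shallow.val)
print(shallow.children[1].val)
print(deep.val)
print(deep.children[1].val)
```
11
174
11
15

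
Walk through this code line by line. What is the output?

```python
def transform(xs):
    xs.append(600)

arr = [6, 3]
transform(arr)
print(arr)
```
[6, 3, 600]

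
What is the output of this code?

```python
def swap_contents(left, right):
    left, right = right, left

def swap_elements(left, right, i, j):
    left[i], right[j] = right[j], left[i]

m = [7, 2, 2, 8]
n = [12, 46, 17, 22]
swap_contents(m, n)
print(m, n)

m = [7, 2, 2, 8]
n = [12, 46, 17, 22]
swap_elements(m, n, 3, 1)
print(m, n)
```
[7, 2, 2, 8] [12, 46, 17, 22]
[7, 2, 2, 46] [12, 8, 17, 22]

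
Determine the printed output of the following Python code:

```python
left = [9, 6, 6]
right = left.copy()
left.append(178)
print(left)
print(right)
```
[9, 6, 6, 178]
[9, 6, 6]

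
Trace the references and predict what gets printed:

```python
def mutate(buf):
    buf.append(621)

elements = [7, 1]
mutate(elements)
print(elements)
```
[7, 1, 621]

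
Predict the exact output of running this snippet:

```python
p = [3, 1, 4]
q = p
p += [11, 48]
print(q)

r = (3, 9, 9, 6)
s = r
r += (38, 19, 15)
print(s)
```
[3, 1, 4, 11, 48]
(3, 9, 9, 6)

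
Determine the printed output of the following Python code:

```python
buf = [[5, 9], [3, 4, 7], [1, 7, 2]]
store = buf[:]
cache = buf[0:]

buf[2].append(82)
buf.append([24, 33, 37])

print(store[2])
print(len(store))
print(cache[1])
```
[1, 7, 2, 82]
3
[3, 4, 7]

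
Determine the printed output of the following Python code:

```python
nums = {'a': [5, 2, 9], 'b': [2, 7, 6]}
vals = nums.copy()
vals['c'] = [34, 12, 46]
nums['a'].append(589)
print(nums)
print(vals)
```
{'a': [5, 2, 9, 589], 'b': [2, 7, 6]}
{'a': [5, 2, 9, 589], 'b': [2, 7, 6], 'c': [34, 12, 46]}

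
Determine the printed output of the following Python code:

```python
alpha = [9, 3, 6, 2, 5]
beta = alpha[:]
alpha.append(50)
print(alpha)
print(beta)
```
[9, 3, 6, 2, 5, 50]
[9, 3, 6, 2, 5]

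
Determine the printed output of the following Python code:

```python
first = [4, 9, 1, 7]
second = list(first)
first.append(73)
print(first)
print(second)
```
[4, 9, 1, 7, 73]
[4, 9, 1, 7]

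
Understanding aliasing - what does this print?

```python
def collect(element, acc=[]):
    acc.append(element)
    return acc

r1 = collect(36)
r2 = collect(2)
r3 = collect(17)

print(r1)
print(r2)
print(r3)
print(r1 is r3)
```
[36, 2, 17]
[36, 2, 17]
[36, 2, 17]
True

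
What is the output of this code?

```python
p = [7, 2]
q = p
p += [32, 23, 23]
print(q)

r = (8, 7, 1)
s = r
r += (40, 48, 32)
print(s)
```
[7, 2, 32, 23, 23]
(8, 7, 1)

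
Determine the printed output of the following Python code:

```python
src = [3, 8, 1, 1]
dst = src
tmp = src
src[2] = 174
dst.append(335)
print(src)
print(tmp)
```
[3, 8, 174, 1, 335]
[3, 8, 174, 1, 335]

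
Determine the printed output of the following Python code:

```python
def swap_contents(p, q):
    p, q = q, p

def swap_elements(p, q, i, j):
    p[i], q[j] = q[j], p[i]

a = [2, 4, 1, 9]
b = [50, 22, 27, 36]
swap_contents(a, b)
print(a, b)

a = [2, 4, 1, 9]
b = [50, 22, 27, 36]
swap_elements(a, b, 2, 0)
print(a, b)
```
[2, 4, 1, 9] [50, 22, 27, 36]
[2, 4, 50, 9] [1, 22, 27, 36]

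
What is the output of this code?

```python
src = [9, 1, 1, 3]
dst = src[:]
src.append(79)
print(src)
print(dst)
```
[9, 1, 1, 3, 79]
[9, 1, 1, 3]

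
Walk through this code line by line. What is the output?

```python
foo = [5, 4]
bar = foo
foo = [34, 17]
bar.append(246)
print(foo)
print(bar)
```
[34, 17]
[5, 4, 246]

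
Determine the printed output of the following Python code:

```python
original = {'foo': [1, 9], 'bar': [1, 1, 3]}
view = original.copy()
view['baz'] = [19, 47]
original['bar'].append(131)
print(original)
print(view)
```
{'foo': [1, 9], 'bar': [1, 1, 3, 131]}
{'foo': [1, 9], 'bar': [1, 1, 3, 131], 'baz': [19, 47]}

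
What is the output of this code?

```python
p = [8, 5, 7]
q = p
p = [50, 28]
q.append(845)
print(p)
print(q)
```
[50, 28]
[8, 5, 7, 845]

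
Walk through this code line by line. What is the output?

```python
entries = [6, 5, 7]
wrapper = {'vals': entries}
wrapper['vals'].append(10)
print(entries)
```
[6, 5, 7, 10]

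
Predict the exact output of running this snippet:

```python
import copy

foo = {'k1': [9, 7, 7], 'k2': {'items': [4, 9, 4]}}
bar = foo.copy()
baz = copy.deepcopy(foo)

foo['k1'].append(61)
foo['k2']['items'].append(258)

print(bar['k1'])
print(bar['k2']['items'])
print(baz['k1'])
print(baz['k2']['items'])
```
[9, 7, 7, 61]
[4, 9, 4, 258]
[9, 7, 7]
[4, 9, 4]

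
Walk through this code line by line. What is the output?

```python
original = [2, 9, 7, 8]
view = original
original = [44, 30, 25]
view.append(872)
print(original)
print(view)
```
[44, 30, 25]
[2, 9, 7, 8, 872]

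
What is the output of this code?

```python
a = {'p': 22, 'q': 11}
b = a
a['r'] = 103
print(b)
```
{'p': 22, 'q': 11, 'r': 103}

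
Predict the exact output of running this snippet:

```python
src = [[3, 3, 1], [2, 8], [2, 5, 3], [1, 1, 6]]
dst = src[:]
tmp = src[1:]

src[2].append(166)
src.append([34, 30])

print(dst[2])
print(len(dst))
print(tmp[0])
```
[2, 5, 3, 166]
4
[2, 8]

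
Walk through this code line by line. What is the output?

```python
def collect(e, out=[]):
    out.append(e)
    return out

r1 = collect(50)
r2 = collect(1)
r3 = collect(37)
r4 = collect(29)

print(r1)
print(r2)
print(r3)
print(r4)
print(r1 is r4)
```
[50, 1, 37, 29]
[50, 1, 37, 29]
[50, 1, 37, 29]
[50, 1, 37, 29]
True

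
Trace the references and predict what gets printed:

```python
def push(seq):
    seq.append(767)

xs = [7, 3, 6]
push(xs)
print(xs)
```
[7, 3, 6, 767]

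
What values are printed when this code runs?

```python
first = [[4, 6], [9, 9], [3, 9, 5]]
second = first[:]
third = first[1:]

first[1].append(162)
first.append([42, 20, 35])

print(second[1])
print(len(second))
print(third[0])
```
[9, 9, 162]
3
[9, 9, 162]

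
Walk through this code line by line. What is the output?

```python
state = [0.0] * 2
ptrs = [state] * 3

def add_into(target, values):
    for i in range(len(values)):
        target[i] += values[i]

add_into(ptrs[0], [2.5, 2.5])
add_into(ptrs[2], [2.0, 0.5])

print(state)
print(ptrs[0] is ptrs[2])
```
[4.5, 3.0]
True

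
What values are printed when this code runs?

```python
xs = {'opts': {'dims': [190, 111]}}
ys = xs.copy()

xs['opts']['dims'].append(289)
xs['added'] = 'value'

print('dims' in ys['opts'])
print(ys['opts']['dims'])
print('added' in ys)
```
True
[190, 111, 289]
False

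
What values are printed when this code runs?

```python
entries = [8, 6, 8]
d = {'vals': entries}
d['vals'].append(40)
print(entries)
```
[8, 6, 8, 40]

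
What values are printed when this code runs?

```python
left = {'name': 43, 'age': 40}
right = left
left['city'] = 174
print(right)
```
{'name': 43, 'age': 40, 'city': 174}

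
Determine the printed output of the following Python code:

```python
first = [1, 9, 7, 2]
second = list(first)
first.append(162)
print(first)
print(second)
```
[1, 9, 7, 2, 162]
[1, 9, 7, 2]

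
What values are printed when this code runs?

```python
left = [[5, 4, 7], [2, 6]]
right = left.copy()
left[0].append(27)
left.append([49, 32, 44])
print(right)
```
[[5, 4, 7, 27], [2, 6]]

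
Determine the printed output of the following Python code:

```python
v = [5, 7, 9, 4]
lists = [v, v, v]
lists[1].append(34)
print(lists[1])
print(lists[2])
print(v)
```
[5, 7, 9, 4, 34]
[5, 7, 9, 4, 34]
[5, 7, 9, 4, 34]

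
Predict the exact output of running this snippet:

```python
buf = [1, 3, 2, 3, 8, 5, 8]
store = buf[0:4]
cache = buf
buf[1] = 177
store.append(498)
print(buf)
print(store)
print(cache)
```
[1, 177, 2, 3, 8, 5, 8]
[1, 3, 2, 3, 498]
[1, 177, 2, 3, 8, 5, 8]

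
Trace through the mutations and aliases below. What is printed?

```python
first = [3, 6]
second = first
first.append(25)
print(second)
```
[3, 6, 25]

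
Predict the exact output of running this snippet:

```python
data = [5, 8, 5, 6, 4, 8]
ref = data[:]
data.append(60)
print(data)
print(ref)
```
[5, 8, 5, 6, 4, 8, 60]
[5, 8, 5, 6, 4, 8]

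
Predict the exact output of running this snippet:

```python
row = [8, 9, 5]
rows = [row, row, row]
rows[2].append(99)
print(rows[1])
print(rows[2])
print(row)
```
[8, 9, 5, 99]
[8, 9, 5, 99]
[8, 9, 5, 99]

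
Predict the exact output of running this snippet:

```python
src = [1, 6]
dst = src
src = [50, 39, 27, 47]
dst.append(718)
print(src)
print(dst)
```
[50, 39, 27, 47]
[1, 6, 718]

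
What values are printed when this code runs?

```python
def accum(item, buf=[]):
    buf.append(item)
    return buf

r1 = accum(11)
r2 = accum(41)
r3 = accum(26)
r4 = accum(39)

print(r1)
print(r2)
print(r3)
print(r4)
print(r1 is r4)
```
[11, 41, 26, 39]
[11, 41, 26, 39]
[11, 41, 26, 39]
[11, 41, 26, 39]
True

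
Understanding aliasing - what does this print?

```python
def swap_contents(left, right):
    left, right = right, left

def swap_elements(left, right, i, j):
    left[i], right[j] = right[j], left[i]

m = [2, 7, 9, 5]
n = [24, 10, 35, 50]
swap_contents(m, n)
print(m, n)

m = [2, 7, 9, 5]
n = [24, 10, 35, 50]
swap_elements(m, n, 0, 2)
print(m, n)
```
[2, 7, 9, 5] [24, 10, 35, 50]
[35, 7, 9, 5] [24, 10, 2, 50]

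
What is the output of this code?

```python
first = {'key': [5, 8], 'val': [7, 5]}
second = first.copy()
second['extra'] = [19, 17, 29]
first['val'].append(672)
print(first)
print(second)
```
{'key': [5, 8], 'val': [7, 5, 672]}
{'key': [5, 8], 'val': [7, 5, 672], 'extra': [19, 17, 29]}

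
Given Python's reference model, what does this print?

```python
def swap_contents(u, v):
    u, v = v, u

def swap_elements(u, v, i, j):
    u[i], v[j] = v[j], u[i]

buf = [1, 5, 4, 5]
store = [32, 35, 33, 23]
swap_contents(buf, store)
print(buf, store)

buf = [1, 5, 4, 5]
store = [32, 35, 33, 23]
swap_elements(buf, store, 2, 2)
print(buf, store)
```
[1, 5, 4, 5] [32, 35, 33, 23]
[1, 5, 33, 5] [32, 35, 4, 23]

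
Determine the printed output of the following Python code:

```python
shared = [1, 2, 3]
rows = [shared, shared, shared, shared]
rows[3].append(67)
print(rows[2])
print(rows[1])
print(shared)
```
[1, 2, 3, 67]
[1, 2, 3, 67]
[1, 2, 3, 67]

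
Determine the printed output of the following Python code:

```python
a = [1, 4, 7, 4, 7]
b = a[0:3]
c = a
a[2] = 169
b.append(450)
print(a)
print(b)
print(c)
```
[1, 4, 169, 4, 7]
[1, 4, 7, 450]
[1, 4, 169, 4, 7]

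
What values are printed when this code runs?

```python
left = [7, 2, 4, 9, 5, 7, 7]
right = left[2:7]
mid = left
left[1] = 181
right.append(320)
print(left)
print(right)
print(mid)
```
[7, 181, 4, 9, 5, 7, 7]
[4, 9, 5, 7, 7, 320]
[7, 181, 4, 9, 5, 7, 7]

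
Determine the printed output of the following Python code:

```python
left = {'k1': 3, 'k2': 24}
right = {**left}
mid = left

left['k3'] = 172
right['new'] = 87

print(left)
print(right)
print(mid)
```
{'k1': 3, 'k2': 24, 'k3': 172}
{'k1': 3, 'k2': 24, 'new': 87}
{'k1': 3, 'k2': 24, 'k3': 172}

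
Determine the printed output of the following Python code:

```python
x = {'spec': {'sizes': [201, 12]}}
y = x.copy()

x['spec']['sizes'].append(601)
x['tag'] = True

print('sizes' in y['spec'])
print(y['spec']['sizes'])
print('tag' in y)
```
True
[201, 12, 601]
False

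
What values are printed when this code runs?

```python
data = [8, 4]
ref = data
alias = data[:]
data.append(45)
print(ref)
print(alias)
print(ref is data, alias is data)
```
[8, 4, 45]
[8, 4]
True False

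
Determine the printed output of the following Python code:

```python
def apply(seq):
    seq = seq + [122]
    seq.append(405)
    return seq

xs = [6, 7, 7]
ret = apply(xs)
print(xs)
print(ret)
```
[6, 7, 7]
[6, 7, 7, 122, 405]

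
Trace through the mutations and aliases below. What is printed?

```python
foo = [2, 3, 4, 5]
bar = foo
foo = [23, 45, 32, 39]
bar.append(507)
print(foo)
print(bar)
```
[23, 45, 32, 39]
[2, 3, 4, 5, 507]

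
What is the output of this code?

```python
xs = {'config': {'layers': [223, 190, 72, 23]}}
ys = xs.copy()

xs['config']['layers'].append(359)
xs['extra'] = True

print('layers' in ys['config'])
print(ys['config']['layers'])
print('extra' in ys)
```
True
[223, 190, 72, 23, 359]
False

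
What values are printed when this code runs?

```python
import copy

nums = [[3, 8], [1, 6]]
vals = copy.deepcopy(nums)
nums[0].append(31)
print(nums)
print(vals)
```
[[3, 8, 31], [1, 6]]
[[3, 8], [1, 6]]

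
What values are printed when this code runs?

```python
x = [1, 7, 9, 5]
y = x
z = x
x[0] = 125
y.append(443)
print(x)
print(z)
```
[125, 7, 9, 5, 443]
[125, 7, 9, 5, 443]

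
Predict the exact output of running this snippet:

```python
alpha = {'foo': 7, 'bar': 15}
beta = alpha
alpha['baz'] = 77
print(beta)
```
{'foo': 7, 'bar': 15, 'baz': 77}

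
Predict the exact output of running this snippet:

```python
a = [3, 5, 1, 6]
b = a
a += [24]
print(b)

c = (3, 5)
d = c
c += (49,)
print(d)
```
[3, 5, 1, 6, 24]
(3, 5)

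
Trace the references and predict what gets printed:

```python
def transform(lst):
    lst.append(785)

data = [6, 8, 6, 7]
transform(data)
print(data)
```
[6, 8, 6, 7, 785]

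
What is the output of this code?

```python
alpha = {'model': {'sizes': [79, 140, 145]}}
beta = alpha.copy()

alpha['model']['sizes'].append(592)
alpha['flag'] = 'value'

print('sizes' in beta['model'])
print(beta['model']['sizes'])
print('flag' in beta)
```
True
[79, 140, 145, 592]
False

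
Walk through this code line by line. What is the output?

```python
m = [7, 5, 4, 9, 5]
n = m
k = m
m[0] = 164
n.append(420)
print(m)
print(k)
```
[164, 5, 4, 9, 5, 420]
[164, 5, 4, 9, 5, 420]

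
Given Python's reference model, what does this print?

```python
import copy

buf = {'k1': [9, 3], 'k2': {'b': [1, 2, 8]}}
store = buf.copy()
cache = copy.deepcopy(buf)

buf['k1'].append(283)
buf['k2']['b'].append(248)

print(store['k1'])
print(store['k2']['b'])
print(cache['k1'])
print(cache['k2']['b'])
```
[9, 3, 283]
[1, 2, 8, 248]
[9, 3]
[1, 2, 8]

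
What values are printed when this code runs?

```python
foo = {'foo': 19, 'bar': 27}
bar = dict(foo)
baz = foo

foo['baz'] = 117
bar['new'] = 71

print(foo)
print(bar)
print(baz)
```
{'foo': 19, 'bar': 27, 'baz': 117}
{'foo': 19, 'bar': 27, 'new': 71}
{'foo': 19, 'bar': 27, 'baz': 117}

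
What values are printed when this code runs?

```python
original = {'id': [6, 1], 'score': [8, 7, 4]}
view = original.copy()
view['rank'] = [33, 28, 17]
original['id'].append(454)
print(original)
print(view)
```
{'id': [6, 1, 454], 'score': [8, 7, 4]}
{'id': [6, 1, 454], 'score': [8, 7, 4], 'rank': [33, 28, 17]}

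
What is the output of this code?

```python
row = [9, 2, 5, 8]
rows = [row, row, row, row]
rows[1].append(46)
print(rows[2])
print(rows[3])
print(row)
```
[9, 2, 5, 8, 46]
[9, 2, 5, 8, 46]
[9, 2, 5, 8, 46]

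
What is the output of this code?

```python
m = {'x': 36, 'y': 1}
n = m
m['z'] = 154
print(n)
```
{'x': 36, 'y': 1, 'z': 154}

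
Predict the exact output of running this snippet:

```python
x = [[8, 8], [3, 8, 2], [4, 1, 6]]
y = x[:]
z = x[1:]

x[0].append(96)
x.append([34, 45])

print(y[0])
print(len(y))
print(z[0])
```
[8, 8, 96]
3
[3, 8, 2]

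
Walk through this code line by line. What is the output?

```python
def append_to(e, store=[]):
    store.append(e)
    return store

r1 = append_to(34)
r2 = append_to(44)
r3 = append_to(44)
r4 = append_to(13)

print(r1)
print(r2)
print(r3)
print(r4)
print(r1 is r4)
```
[34, 44, 44, 13]
[34, 44, 44, 13]
[34, 44, 44, 13]
[34, 44, 44, 13]
True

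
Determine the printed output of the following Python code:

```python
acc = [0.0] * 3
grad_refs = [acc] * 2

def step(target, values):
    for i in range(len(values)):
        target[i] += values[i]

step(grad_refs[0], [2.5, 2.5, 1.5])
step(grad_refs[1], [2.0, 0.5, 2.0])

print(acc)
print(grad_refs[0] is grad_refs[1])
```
[4.5, 3.0, 3.5]
True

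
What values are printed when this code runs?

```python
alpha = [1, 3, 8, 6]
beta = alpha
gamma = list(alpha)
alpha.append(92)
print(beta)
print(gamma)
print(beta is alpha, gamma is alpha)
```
[1, 3, 8, 6, 92]
[1, 3, 8, 6]
True False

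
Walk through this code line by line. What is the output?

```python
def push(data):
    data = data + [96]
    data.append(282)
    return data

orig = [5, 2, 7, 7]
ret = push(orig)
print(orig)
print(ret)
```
[5, 2, 7, 7]
[5, 2, 7, 7, 96, 282]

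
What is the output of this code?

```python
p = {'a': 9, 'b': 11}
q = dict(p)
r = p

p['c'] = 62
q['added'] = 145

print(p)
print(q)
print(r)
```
{'a': 9, 'b': 11, 'c': 62}
{'a': 9, 'b': 11, 'added': 145}
{'a': 9, 'b': 11, 'c': 62}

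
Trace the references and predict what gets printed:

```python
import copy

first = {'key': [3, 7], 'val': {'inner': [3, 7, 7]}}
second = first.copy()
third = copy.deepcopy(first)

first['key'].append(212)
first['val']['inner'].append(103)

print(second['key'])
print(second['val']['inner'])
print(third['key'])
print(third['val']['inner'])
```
[3, 7, 212]
[3, 7, 7, 103]
[3, 7]
[3, 7, 7]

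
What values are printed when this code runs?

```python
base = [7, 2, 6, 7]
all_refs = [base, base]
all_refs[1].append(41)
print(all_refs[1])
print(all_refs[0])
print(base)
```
[7, 2, 6, 7, 41]
[7, 2, 6, 7, 41]
[7, 2, 6, 7, 41]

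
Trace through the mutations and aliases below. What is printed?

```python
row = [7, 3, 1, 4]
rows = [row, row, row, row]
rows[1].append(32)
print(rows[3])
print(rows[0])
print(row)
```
[7, 3, 1, 4, 32]
[7, 3, 1, 4, 32]
[7, 3, 1, 4, 32]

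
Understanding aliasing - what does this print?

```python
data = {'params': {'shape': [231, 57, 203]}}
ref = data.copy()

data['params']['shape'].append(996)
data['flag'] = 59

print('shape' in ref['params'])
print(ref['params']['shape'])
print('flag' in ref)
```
True
[231, 57, 203, 996]
False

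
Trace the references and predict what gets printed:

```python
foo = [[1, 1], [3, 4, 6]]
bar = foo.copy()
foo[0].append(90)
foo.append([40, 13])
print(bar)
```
[[1, 1, 90], [3, 4, 6]]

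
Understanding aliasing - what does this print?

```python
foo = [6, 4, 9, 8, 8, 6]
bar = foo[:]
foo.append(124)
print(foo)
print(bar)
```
[6, 4, 9, 8, 8, 6, 124]
[6, 4, 9, 8, 8, 6]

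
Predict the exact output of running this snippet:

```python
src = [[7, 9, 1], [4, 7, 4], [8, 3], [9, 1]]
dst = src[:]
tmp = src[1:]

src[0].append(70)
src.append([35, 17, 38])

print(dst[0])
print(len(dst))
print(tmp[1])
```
[7, 9, 1, 70]
4
[8, 3]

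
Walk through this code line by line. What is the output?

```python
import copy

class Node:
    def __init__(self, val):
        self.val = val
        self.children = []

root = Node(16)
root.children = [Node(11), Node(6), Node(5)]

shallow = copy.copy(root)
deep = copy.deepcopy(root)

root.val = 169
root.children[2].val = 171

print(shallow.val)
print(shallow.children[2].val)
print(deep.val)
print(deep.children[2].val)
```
16
171
16
5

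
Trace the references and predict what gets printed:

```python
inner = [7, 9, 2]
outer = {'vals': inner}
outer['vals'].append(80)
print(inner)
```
[7, 9, 2, 80]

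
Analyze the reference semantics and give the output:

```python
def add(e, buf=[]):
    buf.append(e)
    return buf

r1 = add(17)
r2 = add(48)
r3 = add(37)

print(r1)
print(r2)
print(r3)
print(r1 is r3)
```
[17, 48, 37]
[17, 48, 37]
[17, 48, 37]
True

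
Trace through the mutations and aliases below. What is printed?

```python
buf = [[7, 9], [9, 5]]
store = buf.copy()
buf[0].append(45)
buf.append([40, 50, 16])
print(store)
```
[[7, 9, 45], [9, 5]]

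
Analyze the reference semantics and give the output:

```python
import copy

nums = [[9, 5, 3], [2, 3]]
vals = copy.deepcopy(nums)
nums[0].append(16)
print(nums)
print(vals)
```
[[9, 5, 3, 16], [2, 3]]
[[9, 5, 3], [2, 3]]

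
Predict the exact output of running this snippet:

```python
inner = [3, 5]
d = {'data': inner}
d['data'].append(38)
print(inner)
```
[3, 5, 38]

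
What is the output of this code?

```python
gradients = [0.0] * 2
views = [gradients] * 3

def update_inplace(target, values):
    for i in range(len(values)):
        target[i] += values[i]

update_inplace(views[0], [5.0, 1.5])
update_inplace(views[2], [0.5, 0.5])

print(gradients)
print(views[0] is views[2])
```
[5.5, 2.0]
True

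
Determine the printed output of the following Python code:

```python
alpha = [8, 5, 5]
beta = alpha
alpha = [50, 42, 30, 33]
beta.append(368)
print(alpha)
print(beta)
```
[50, 42, 30, 33]
[8, 5, 5, 368]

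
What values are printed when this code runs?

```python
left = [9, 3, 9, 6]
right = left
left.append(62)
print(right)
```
[9, 3, 9, 6, 62]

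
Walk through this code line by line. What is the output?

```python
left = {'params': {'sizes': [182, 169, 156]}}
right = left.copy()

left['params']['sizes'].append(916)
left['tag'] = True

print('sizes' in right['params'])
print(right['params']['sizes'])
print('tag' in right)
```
True
[182, 169, 156, 916]
False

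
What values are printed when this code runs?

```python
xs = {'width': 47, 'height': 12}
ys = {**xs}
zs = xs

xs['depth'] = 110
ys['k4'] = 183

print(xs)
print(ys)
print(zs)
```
{'width': 47, 'height': 12, 'depth': 110}
{'width': 47, 'height': 12, 'k4': 183}
{'width': 47, 'height': 12, 'depth': 110}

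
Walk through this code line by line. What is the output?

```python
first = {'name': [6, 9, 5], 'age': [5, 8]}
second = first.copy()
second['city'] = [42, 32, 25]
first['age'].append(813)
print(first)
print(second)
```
{'name': [6, 9, 5], 'age': [5, 8, 813]}
{'name': [6, 9, 5], 'age': [5, 8, 813], 'city': [42, 32, 25]}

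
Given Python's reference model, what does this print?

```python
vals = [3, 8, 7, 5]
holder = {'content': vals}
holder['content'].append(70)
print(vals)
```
[3, 8, 7, 5, 70]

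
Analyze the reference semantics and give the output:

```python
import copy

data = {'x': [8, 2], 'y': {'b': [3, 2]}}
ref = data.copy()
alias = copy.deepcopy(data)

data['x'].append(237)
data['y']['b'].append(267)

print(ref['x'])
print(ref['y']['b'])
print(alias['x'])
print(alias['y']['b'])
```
[8, 2, 237]
[3, 2, 267]
[8, 2]
[3, 2]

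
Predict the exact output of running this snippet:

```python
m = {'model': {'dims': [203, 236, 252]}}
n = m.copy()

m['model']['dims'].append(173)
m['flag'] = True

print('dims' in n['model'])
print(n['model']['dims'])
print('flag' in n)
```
True
[203, 236, 252, 173]
False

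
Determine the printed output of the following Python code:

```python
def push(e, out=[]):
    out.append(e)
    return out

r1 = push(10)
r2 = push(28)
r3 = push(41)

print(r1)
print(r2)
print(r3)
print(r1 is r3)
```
[10, 28, 41]
[10, 28, 41]
[10, 28, 41]
True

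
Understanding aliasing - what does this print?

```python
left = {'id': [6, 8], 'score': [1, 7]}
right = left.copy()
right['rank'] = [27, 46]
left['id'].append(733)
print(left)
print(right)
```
{'id': [6, 8, 733], 'score': [1, 7]}
{'id': [6, 8, 733], 'score': [1, 7], 'rank': [27, 46]}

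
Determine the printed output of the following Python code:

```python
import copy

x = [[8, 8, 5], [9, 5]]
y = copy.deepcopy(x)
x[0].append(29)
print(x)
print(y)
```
[[8, 8, 5, 29], [9, 5]]
[[8, 8, 5], [9, 5]]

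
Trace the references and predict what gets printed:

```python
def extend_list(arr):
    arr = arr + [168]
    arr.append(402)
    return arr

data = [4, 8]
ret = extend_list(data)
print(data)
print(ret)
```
[4, 8]
[4, 8, 168, 402]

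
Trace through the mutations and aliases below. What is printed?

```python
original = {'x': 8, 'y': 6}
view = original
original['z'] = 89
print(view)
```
{'x': 8, 'y': 6, 'z': 89}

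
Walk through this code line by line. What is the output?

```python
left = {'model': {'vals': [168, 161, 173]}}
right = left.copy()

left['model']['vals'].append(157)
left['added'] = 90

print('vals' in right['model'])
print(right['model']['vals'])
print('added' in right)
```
True
[168, 161, 173, 157]
False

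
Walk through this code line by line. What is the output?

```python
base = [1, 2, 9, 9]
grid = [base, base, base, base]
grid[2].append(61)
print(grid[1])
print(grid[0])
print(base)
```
[1, 2, 9, 9, 61]
[1, 2, 9, 9, 61]
[1, 2, 9, 9, 61]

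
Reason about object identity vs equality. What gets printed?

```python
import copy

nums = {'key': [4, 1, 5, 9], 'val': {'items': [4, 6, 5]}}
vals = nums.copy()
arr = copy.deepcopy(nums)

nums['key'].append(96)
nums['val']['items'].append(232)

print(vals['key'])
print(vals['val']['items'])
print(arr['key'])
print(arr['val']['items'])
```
[4, 1, 5, 9, 96]
[4, 6, 5, 232]
[4, 1, 5, 9]
[4, 6, 5]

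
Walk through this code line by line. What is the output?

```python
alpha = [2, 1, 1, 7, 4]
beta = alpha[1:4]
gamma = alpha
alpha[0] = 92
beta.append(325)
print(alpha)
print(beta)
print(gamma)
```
[92, 1, 1, 7, 4]
[1, 1, 7, 325]
[92, 1, 1, 7, 4]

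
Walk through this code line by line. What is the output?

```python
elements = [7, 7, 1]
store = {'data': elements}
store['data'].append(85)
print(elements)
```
[7, 7, 1, 85]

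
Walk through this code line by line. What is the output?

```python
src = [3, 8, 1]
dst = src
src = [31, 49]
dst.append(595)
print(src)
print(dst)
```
[31, 49]
[3, 8, 1, 595]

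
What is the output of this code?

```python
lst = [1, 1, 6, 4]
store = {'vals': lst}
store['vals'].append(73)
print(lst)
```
[1, 1, 6, 4, 73]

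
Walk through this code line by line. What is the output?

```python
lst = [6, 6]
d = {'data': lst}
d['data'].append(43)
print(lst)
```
[6, 6, 43]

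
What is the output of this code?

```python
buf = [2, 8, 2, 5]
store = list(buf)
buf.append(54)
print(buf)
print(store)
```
[2, 8, 2, 5, 54]
[2, 8, 2, 5]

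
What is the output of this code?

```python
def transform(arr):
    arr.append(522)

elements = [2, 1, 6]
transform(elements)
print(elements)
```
[2, 1, 6, 522]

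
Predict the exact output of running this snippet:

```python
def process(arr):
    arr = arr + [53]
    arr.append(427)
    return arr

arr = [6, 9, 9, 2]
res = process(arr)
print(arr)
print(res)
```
[6, 9, 9, 2]
[6, 9, 9, 2, 53, 427]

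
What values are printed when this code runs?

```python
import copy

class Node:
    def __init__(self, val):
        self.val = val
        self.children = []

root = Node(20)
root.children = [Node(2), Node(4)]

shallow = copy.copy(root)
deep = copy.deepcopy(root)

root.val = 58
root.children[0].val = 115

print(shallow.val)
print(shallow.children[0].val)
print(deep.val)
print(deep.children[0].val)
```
20
115
20
2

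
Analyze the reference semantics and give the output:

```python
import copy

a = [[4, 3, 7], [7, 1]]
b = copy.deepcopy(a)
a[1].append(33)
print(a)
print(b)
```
[[4, 3, 7], [7, 1, 33]]
[[4, 3, 7], [7, 1]]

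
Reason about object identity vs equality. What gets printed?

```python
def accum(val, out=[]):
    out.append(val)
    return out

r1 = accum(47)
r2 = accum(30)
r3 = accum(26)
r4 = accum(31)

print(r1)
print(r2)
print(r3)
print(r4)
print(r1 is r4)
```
[47, 30, 26, 31]
[47, 30, 26, 31]
[47, 30, 26, 31]
[47, 30, 26, 31]
True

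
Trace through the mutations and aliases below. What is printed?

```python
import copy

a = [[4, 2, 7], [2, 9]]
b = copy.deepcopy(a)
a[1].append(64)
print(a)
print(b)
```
[[4, 2, 7], [2, 9, 64]]
[[4, 2, 7], [2, 9]]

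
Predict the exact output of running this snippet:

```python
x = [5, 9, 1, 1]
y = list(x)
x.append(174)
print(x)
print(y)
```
[5, 9, 1, 1, 174]
[5, 9, 1, 1]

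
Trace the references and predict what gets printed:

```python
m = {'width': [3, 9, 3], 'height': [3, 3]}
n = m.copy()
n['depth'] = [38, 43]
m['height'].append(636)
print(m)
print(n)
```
{'width': [3, 9, 3], 'height': [3, 3, 636]}
{'width': [3, 9, 3], 'height': [3, 3, 636], 'depth': [38, 43]}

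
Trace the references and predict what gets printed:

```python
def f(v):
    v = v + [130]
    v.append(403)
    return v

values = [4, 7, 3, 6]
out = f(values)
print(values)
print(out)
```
[4, 7, 3, 6]
[4, 7, 3, 6, 130, 403]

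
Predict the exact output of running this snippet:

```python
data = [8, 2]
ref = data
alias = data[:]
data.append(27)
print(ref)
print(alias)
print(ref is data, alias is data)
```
[8, 2, 27]
[8, 2]
True False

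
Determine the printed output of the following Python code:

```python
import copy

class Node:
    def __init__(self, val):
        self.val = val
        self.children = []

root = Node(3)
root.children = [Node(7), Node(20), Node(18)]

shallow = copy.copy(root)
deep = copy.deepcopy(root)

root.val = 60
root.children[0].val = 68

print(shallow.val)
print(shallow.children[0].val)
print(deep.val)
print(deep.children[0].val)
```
3
68
3
7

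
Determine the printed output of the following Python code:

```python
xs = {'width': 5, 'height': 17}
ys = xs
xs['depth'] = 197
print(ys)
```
{'width': 5, 'height': 17, 'depth': 197}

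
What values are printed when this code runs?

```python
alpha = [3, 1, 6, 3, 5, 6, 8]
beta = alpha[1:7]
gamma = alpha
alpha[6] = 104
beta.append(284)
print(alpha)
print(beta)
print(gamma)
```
[3, 1, 6, 3, 5, 6, 104]
[1, 6, 3, 5, 6, 8, 284]
[3, 1, 6, 3, 5, 6, 104]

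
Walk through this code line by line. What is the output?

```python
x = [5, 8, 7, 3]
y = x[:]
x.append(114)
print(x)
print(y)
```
[5, 8, 7, 3, 114]
[5, 8, 7, 3]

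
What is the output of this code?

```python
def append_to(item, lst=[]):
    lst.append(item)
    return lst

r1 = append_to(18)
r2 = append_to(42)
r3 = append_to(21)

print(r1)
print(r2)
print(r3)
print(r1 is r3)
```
[18, 42, 21]
[18, 42, 21]
[18, 42, 21]
True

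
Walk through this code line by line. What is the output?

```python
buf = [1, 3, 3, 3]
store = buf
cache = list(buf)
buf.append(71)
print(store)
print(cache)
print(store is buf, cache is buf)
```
[1, 3, 3, 3, 71]
[1, 3, 3, 3]
True False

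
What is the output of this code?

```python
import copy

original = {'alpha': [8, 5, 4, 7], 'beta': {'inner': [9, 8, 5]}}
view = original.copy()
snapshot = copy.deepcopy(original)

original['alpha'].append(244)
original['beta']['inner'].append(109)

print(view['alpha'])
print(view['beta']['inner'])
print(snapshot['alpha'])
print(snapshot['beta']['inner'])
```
[8, 5, 4, 7, 244]
[9, 8, 5, 109]
[8, 5, 4, 7]
[9, 8, 5]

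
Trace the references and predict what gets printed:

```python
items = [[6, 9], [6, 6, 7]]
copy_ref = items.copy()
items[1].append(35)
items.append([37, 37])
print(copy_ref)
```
[[6, 9], [6, 6, 7, 35]]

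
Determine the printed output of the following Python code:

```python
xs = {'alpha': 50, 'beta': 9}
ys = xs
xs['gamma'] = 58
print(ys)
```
{'alpha': 50, 'beta': 9, 'gamma': 58}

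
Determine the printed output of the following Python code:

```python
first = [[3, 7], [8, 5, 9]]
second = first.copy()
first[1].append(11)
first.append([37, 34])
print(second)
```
[[3, 7], [8, 5, 9, 11]]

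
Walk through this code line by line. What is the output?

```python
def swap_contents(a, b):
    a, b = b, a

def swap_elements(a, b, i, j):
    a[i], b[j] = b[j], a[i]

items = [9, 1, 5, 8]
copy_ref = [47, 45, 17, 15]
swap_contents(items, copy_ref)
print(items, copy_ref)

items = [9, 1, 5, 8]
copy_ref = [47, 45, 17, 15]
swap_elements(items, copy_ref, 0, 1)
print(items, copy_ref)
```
[9, 1, 5, 8] [47, 45, 17, 15]
[45, 1, 5, 8] [47, 9, 17, 15]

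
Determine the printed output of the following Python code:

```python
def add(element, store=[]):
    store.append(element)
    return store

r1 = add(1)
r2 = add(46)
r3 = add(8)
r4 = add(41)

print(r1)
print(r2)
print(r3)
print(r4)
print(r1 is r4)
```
[1, 46, 8, 41]
[1, 46, 8, 41]
[1, 46, 8, 41]
[1, 46, 8, 41]
True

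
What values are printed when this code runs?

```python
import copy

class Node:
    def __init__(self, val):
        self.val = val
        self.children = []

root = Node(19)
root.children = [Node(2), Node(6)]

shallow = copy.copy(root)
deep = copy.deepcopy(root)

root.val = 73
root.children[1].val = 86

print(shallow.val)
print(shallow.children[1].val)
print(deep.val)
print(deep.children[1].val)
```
19
86
19
6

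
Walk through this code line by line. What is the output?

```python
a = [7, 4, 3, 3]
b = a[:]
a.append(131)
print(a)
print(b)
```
[7, 4, 3, 3, 131]
[7, 4, 3, 3]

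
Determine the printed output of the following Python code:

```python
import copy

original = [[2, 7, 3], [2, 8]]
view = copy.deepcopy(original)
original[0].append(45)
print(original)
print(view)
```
[[2, 7, 3, 45], [2, 8]]
[[2, 7, 3], [2, 8]]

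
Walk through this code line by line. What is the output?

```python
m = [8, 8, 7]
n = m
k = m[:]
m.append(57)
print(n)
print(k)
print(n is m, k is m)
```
[8, 8, 7, 57]
[8, 8, 7]
True False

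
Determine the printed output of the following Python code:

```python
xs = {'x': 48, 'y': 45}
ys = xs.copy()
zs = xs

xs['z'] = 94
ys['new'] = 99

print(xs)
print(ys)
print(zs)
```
{'x': 48, 'y': 45, 'z': 94}
{'x': 48, 'y': 45, 'new': 99}
{'x': 48, 'y': 45, 'z': 94}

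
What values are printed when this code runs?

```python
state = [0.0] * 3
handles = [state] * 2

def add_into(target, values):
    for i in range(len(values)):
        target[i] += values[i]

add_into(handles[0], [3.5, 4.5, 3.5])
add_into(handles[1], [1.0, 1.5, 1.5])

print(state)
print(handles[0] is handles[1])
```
[4.5, 6.0, 5.0]
True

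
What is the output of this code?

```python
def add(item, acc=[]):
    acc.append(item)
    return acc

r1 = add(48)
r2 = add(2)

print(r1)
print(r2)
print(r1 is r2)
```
[48, 2]
[48, 2]
True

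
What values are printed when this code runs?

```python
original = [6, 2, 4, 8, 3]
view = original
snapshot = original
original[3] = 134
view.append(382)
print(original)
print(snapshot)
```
[6, 2, 4, 134, 3, 382]
[6, 2, 4, 134, 3, 382]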